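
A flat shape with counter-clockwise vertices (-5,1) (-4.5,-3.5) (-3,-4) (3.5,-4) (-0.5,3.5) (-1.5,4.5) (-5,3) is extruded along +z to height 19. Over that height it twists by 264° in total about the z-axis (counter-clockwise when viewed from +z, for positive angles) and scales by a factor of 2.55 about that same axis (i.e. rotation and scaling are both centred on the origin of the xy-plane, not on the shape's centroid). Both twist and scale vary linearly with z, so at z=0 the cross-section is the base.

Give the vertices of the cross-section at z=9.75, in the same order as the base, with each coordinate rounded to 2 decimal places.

t = z/height = 9.75/19 = 0.513158
s = 1 + (scale-1)·z/height = 1 + (2.55-1)·9.75/19 = 1.795395
θ = twist·z/height = 264°·9.75/19 = 135.4737° = 2.364462 rad
cos θ = -0.712928, sin θ = 0.701237 (intermediates below are computed at full precision and shown rounded to 5 d.p.)
v1: (-5,1) → rotate → (2.86341,-4.21911) → ×s → (5.14094,-7.57497) → (5.14,-7.57)
v2: (-4.5,-3.5) → rotate → (5.66251,-0.66032) → ×s → (10.16643,-1.18553) → (10.17,-1.19)
v3: (-3,-4) → rotate → (4.94373,0.74800) → ×s → (8.87595,1.34296) → (8.88,1.34)
v4: (3.5,-4) → rotate → (0.30970,5.30604) → ×s → (0.55603,9.52644) → (0.56,9.53)
v5: (-0.5,3.5) → rotate → (-2.09786,-2.84587) → ×s → (-3.76649,-5.10946) → (-3.77,-5.11)
v6: (-1.5,4.5) → rotate → (-2.08617,-4.26003) → ×s → (-3.74550,-7.64844) → (-3.75,-7.65)
v7: (-5,3) → rotate → (1.46093,-5.64497) → ×s → (2.62295,-10.13495) → (2.62,-10.13)

Cross-section at z=9.75: (5.14,-7.57) (10.17,-1.19) (8.88,1.34) (0.56,9.53) (-3.77,-5.11) (-3.75,-7.65) (2.62,-10.13)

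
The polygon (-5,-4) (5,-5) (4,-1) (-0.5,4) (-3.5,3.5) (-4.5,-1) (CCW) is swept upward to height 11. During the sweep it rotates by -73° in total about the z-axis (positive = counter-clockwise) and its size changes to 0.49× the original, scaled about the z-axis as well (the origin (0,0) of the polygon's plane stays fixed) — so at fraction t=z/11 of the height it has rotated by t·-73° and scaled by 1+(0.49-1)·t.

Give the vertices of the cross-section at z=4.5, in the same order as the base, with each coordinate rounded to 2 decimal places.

t = z/height = 4.5/11 = 0.409091
s = 1 + (scale-1)·z/height = 1 + (0.49-1)·4.5/11 = 0.791364
θ = twist·z/height = -73°·4.5/11 = -29.8636° = -0.521219 rad
cos θ = 0.867213, sin θ = -0.497937 (intermediates below are computed at full precision and shown rounded to 5 d.p.)
v1: (-5,-4) → rotate → (-6.32781,-0.97916) → ×s → (-5.00760,-0.77488) → (-5.01,-0.77)
v2: (5,-5) → rotate → (1.84638,-6.82575) → ×s → (1.46116,-5.40165) → (1.46,-5.40)
v3: (4,-1) → rotate → (2.97091,-2.85896) → ×s → (2.35107,-2.26248) → (2.35,-2.26)
v4: (-0.5,4) → rotate → (1.55814,3.71782) → ×s → (1.23306,2.94215) → (1.23,2.94)
v5: (-3.5,3.5) → rotate → (-1.29246,4.77803) → ×s → (-1.02281,3.78116) → (-1.02,3.78)
v6: (-4.5,-1) → rotate → (-4.40040,1.37351) → ×s → (-3.48231,1.08694) → (-3.48,1.09)

Cross-section at z=4.5: (-5.01,-0.77) (1.46,-5.40) (2.35,-2.26) (1.23,2.94) (-1.02,3.78) (-3.48,1.09)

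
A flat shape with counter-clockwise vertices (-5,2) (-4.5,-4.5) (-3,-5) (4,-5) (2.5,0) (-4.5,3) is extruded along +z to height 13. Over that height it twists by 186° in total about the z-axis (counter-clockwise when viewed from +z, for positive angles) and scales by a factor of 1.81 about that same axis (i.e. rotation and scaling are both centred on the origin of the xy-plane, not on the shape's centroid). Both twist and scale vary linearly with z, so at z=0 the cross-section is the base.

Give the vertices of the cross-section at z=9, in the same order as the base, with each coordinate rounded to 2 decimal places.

t = z/height = 9/13 = 0.692308
s = 1 + (scale-1)·z/height = 1 + (1.81-1)·9/13 = 1.560769
θ = twist·z/height = 186°·9/13 = 128.7692° = 2.247447 rad
cos θ = -0.626185, sin θ = 0.779674 (intermediates below are computed at full precision and shown rounded to 5 d.p.)
v1: (-5,2) → rotate → (1.57158,-5.15074) → ×s → (2.45287,-8.03912) → (2.45,-8.04)
v2: (-4.5,-4.5) → rotate → (6.32637,-0.69070) → ×s → (9.87400,-1.07803) → (9.87,-1.08)
v3: (-3,-5) → rotate → (5.77693,0.79190) → ×s → (9.01645,1.23598) → (9.02,1.24)
v4: (4,-5) → rotate → (1.39363,6.24962) → ×s → (2.17514,9.75422) → (2.18,9.75)
v5: (2.5,0) → rotate → (-1.56546,1.94919) → ×s → (-2.44333,3.04223) → (-2.44,3.04)
v6: (-4.5,3) → rotate → (0.47881,-5.38709) → ×s → (0.74731,-8.40800) → (0.75,-8.41)

Cross-section at z=9: (2.45,-8.04) (9.87,-1.08) (9.02,1.24) (2.18,9.75) (-2.44,3.04) (0.75,-8.41)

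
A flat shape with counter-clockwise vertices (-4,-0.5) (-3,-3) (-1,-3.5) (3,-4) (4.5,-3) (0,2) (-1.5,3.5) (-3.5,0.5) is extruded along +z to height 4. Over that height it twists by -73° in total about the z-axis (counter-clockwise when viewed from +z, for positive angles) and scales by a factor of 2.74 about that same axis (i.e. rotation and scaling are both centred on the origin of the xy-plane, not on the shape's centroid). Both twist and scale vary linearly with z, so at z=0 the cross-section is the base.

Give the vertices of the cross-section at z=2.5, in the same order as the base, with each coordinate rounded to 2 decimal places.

Cross-section at z=2.5: (-6.59,5.24) (-8.86,0.10) (-6.68,-3.62) (-1.59,-10.32) (2.09,-11.09) (2.98,2.92) (3.03,7.35) (-4.36,5.95)

t = z/height = 2.5/4 = 0.625
s = 1 + (scale-1)·z/height = 1 + (2.74-1)·2.5/4 = 2.087500
θ = twist·z/height = -73°·2.5/4 = -45.6250° = -0.796306 rad
cos θ = 0.699352, sin θ = -0.714778 (intermediates below are computed at full precision and shown rounded to 5 d.p.)
v1: (-4,-0.5) → rotate → (-3.15480,2.50944) → ×s → (-6.58563,5.23845) → (-6.59,5.24)
v2: (-3,-3) → rotate → (-4.24239,0.04628) → ×s → (-8.85599,0.09661) → (-8.86,0.10)
v3: (-1,-3.5) → rotate → (-3.20107,-1.73295) → ×s → (-6.68224,-3.61754) → (-6.68,-3.62)
v4: (3,-4) → rotate → (-0.76106,-4.94174) → ×s → (-1.58871,-10.31588) → (-1.59,-10.32)
v5: (4.5,-3) → rotate → (1.00275,-5.31456) → ×s → (2.09324,-11.09413) → (2.09,-11.09)
v6: (0,2) → rotate → (1.42956,1.39870) → ×s → (2.98420,2.91979) → (2.98,2.92)
v7: (-1.5,3.5) → rotate → (1.45270,3.51990) → ×s → (3.03250,7.34779) → (3.03,7.35)
v8: (-3.5,0.5) → rotate → (-2.09034,2.85140) → ×s → (-4.36359,5.95229) → (-4.36,5.95)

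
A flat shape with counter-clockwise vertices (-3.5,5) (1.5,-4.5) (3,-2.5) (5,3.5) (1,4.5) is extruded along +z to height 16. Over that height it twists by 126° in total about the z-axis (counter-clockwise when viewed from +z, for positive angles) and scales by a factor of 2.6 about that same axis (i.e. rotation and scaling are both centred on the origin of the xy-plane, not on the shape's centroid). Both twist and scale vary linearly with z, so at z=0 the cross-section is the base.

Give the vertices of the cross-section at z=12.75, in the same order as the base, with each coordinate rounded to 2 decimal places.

t = z/height = 12.75/16 = 0.796875
s = 1 + (scale-1)·z/height = 1 + (2.6-1)·12.75/16 = 2.275000
θ = twist·z/height = 126°·12.75/16 = 100.4063° = 1.752420 rad
cos θ = -0.180626, sin θ = 0.983552 (intermediates below are computed at full precision and shown rounded to 5 d.p.)
v1: (-3.5,5) → rotate → (-4.28557,-4.34556) → ×s → (-9.74966,-9.88616) → (-9.75,-9.89)
v2: (1.5,-4.5) → rotate → (4.15504,2.28815) → ×s → (9.45272,5.20553) → (9.45,5.21)
v3: (3,-2.5) → rotate → (1.91700,3.40222) → ×s → (4.36118,7.74005) → (4.36,7.74)
v4: (5,3.5) → rotate → (-4.34556,4.28557) → ×s → (-9.88616,9.74966) → (-9.89,9.75)
v5: (1,4.5) → rotate → (-4.60661,0.17073) → ×s → (-10.48004,0.38842) → (-10.48,0.39)

Cross-section at z=12.75: (-9.75,-9.89) (9.45,5.21) (4.36,7.74) (-9.89,9.75) (-10.48,0.39)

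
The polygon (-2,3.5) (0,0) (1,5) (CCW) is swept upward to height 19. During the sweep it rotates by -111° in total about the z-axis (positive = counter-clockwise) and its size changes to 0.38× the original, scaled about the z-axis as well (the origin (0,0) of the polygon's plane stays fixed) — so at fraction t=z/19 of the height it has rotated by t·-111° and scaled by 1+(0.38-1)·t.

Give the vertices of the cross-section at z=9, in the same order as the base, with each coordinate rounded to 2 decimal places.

Cross-section at z=9: (1.10,2.62) (0.00,0.00) (3.23,1.59)

t = z/height = 9/19 = 0.473684
s = 1 + (scale-1)·z/height = 1 + (0.38-1)·9/19 = 0.706316
θ = twist·z/height = -111°·9/19 = -52.5789° = -0.917676 rad
cos θ = 0.607668, sin θ = -0.794191 (intermediates below are computed at full precision and shown rounded to 5 d.p.)
v1: (-2,3.5) → rotate → (1.56433,3.71522) → ×s → (1.10491,2.62412) → (1.10,2.62)
v2: (0,0) → rotate → (0.00000,0.00000) → ×s → (0.00000,0.00000) → (0.00,0.00)
v3: (1,5) → rotate → (4.57862,2.24415) → ×s → (3.23395,1.58508) → (3.23,1.59)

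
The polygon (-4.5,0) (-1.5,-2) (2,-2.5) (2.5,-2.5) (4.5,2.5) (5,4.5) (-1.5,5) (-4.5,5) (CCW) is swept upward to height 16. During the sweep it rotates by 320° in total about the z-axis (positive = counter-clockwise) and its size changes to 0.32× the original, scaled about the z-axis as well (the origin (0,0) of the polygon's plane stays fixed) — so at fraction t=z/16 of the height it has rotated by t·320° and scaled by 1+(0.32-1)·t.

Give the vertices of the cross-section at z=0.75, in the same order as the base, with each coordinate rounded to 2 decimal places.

Cross-section at z=0.75: (-4.21,-1.13) (-0.90,-2.25) (2.50,-1.84) (2.96,-1.71) (3.58,3.47) (3.55,5.46) (-2.66,4.30) (-5.46,3.55)

t = z/height = 0.75/16 = 0.046875
s = 1 + (scale-1)·z/height = 1 + (0.32-1)·0.75/16 = 0.968125
θ = twist·z/height = 320°·0.75/16 = 15.0000° = 0.261799 rad
cos θ = 0.965926, sin θ = 0.258819 (intermediates below are computed at full precision and shown rounded to 5 d.p.)
v1: (-4.5,0) → rotate → (-4.34667,-1.16469) → ×s → (-4.20812,-1.12756) → (-4.21,-1.13)
v2: (-1.5,-2) → rotate → (-0.93125,-2.32008) → ×s → (-0.90157,-2.24613) → (-0.90,-2.25)
v3: (2,-2.5) → rotate → (2.57890,-1.89718) → ×s → (2.49670,-1.83670) → (2.50,-1.84)
v4: (2.5,-2.5) → rotate → (3.06186,-1.76777) → ×s → (2.96427,-1.71142) → (2.96,-1.71)
v5: (4.5,2.5) → rotate → (3.69962,3.57950) → ×s → (3.58169,3.46540) → (3.58,3.47)
v6: (5,4.5) → rotate → (3.66494,5.64076) → ×s → (3.54812,5.46096) → (3.55,5.46)
v7: (-1.5,5) → rotate → (-2.74298,4.44140) → ×s → (-2.65555,4.29983) → (-2.66,4.30)
v8: (-4.5,5) → rotate → (-5.64076,3.66494) → ×s → (-5.46096,3.54812) → (-5.46,3.55)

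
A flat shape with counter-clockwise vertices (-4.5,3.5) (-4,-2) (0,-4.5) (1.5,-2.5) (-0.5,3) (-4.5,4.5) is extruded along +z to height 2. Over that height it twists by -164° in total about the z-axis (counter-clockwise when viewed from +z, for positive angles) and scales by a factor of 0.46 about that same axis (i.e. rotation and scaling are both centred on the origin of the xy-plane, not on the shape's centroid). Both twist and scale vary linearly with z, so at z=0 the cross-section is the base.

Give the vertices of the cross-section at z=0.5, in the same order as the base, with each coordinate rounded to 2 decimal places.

Cross-section at z=0.5: (-0.95,4.84) (-3.75,0.96) (-2.55,-2.94) (-0.44,-2.48) (1.38,2.24) (-0.38,5.49)

t = z/height = 0.5/2 = 0.25
s = 1 + (scale-1)·z/height = 1 + (0.46-1)·0.5/2 = 0.865000
θ = twist·z/height = -164°·0.5/2 = -41.0000° = -0.715585 rad
cos θ = 0.754710, sin θ = -0.656059 (intermediates below are computed at full precision and shown rounded to 5 d.p.)
v1: (-4.5,3.5) → rotate → (-1.09999,5.59375) → ×s → (-0.95149,4.83859) → (-0.95,4.84)
v2: (-4,-2) → rotate → (-4.33096,1.11482) → ×s → (-3.74628,0.96432) → (-3.75,0.96)
v3: (0,-4.5) → rotate → (-2.95227,-3.39619) → ×s → (-2.55371,-2.93771) → (-2.55,-2.94)
v4: (1.5,-2.5) → rotate → (-0.50808,-2.87086) → ×s → (-0.43949,-2.48330) → (-0.44,-2.48)
v5: (-0.5,3) → rotate → (1.59082,2.59216) → ×s → (1.37606,2.24222) → (1.38,2.24)
v6: (-4.5,4.5) → rotate → (-0.44393,6.34846) → ×s → (-0.38400,5.49142) → (-0.38,5.49)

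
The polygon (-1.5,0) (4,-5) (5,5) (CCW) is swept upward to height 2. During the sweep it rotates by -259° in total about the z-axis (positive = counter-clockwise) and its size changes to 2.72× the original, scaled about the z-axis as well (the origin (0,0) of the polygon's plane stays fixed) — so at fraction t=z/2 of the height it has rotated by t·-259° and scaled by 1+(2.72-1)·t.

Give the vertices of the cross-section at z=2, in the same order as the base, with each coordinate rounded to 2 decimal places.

t = z/height = 2/2 = 1
s = 1 + (scale-1)·z/height = 1 + (2.72-1)·2/2 = 2.720000
θ = twist·z/height = -259°·2/2 = -259.0000° = -4.520403 rad
cos θ = -0.190809, sin θ = 0.981627 (intermediates below are computed at full precision and shown rounded to 5 d.p.)
v1: (-1.5,0) → rotate → (0.28621,-1.47244) → ×s → (0.77850,-4.00504) → (0.78,-4.01)
v2: (4,-5) → rotate → (4.14490,4.88055) → ×s → (11.27413,13.27511) → (11.27,13.28)
v3: (5,5) → rotate → (-5.86218,3.95409) → ×s → (-15.94513,10.75513) → (-15.95,10.76)

Cross-section at z=2: (0.78,-4.01) (11.27,13.28) (-15.95,10.76)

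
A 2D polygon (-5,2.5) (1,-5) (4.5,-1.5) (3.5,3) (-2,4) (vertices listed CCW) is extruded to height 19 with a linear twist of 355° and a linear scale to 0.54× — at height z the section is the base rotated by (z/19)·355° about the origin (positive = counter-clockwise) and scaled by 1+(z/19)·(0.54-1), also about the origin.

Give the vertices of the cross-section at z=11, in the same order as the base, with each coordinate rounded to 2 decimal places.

t = z/height = 11/19 = 0.578947
s = 1 + (scale-1)·z/height = 1 + (0.54-1)·11/19 = 0.733684
θ = twist·z/height = 355°·11/19 = 205.5263° = 3.587111 rad
cos θ = -0.902387, sin θ = -0.430926 (intermediates below are computed at full precision and shown rounded to 5 d.p.)
v1: (-5,2.5) → rotate → (5.58925,-0.10134) → ×s → (4.10075,-0.07435) → (4.10,-0.07)
v2: (1,-5) → rotate → (-3.05702,4.08101) → ×s → (-2.24288,2.99417) → (-2.24,2.99)
v3: (4.5,-1.5) → rotate → (-4.70713,-0.58558) → ×s → (-3.45355,-0.42963) → (-3.45,-0.43)
v4: (3.5,3) → rotate → (-1.86558,-4.21540) → ×s → (-1.36875,-3.09277) → (-1.37,-3.09)
v5: (-2,4) → rotate → (3.52848,-2.74770) → ×s → (2.58879,-2.01594) → (2.59,-2.02)

Cross-section at z=11: (4.10,-0.07) (-2.24,2.99) (-3.45,-0.43) (-1.37,-3.09) (2.59,-2.02)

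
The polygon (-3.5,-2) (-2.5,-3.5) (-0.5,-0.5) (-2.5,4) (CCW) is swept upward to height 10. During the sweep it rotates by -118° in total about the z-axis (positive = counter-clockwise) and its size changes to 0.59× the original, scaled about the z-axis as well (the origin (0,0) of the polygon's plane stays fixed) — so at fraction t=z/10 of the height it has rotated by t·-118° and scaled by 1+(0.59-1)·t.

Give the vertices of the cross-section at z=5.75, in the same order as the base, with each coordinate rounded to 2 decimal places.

Cross-section at z=5.75: (-2.42,1.90) (-3.20,0.76) (-0.50,0.21) (2.11,2.92)

t = z/height = 5.75/10 = 0.575
s = 1 + (scale-1)·z/height = 1 + (0.59-1)·5.75/10 = 0.764250
θ = twist·z/height = -118°·5.75/10 = -67.8500° = -1.184206 rad
cos θ = 0.377033, sin θ = -0.926200 (intermediates below are computed at full precision and shown rounded to 5 d.p.)
v1: (-3.5,-2) → rotate → (-3.17201,2.48763) → ×s → (-2.42421,1.90117) → (-2.42,1.90)
v2: (-2.5,-3.5) → rotate → (-4.18428,0.99589) → ×s → (-3.19784,0.76111) → (-3.20,0.76)
v3: (-0.5,-0.5) → rotate → (-0.65162,0.27458) → ×s → (-0.49800,0.20985) → (-0.50,0.21)
v4: (-2.5,4) → rotate → (2.76222,3.82363) → ×s → (2.11103,2.92221) → (2.11,2.92)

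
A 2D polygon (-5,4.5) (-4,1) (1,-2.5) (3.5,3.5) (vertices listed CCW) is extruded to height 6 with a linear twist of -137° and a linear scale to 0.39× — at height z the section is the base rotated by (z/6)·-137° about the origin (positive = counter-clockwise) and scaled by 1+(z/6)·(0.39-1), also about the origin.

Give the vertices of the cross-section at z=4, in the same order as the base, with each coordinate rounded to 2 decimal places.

Cross-section at z=4: (2.74,2.90) (0.65,2.36) (-1.50,-0.56) (2.03,-2.12)

t = z/height = 4/6 = 0.666667
s = 1 + (scale-1)·z/height = 1 + (0.39-1)·4/6 = 0.593333
θ = twist·z/height = -137°·4/6 = -91.3333° = -1.594067 rad
cos θ = -0.023269, sin θ = -0.999729 (intermediates below are computed at full precision and shown rounded to 5 d.p.)
v1: (-5,4.5) → rotate → (4.61513,4.89394) → ×s → (2.73831,2.90374) → (2.74,2.90)
v2: (-4,1) → rotate → (1.09281,3.97565) → ×s → (0.64840,2.35888) → (0.65,2.36)
v3: (1,-2.5) → rotate → (-2.52259,-0.94156) → ×s → (-1.49674,-0.55866) → (-1.50,-0.56)
v4: (3.5,3.5) → rotate → (3.41761,-3.58049) → ×s → (2.02778,-2.12443) → (2.03,-2.12)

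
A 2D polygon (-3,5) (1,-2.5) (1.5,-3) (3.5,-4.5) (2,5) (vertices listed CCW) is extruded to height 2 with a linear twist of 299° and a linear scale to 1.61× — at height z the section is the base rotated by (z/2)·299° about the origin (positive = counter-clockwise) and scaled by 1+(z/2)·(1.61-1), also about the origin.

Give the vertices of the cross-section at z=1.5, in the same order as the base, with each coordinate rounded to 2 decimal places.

t = z/height = 1.5/2 = 0.75
s = 1 + (scale-1)·z/height = 1 + (1.61-1)·1.5/2 = 1.457500
θ = twist·z/height = 299°·1.5/2 = 224.2500° = 3.913901 rad
cos θ = -0.716302, sin θ = -0.697790 (intermediates below are computed at full precision and shown rounded to 5 d.p.)
v1: (-3,5) → rotate → (5.63786,-1.48814) → ×s → (8.21718,-2.16896) → (8.22,-2.17)
v2: (1,-2.5) → rotate → (-2.46078,1.09296) → ×s → (-3.58658,1.59300) → (-3.59,1.59)
v3: (1.5,-3) → rotate → (-3.16782,1.10222) → ×s → (-4.61710,1.60649) → (-4.62,1.61)
v4: (3.5,-4.5) → rotate → (-5.64711,0.78109) → ×s → (-8.23067,1.13844) → (-8.23,1.14)
v5: (2,5) → rotate → (2.05635,-4.97709) → ×s → (2.99713,-7.25411) → (3.00,-7.25)

Cross-section at z=1.5: (8.22,-2.17) (-3.59,1.59) (-4.62,1.61) (-8.23,1.14) (3.00,-7.25)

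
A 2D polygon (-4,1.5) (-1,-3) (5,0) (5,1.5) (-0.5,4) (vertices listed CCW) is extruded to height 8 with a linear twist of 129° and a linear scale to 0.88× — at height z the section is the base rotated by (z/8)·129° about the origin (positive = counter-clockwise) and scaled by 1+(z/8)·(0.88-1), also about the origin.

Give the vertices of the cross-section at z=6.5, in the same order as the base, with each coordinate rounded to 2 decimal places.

Cross-section at z=6.5: (-0.39,-3.84) (2.85,-0.18) (-1.15,4.36) (-2.46,4.02) (-3.37,-1.36)

t = z/height = 6.5/8 = 0.8125
s = 1 + (scale-1)·z/height = 1 + (0.88-1)·6.5/8 = 0.902500
θ = twist·z/height = 129°·6.5/8 = 104.8125° = 1.829323 rad
cos θ = -0.255657, sin θ = 0.966768 (intermediates below are computed at full precision and shown rounded to 5 d.p.)
v1: (-4,1.5) → rotate → (-0.42752,-4.25056) → ×s → (-0.38584,-3.83613) → (-0.39,-3.84)
v2: (-1,-3) → rotate → (3.15596,-0.19980) → ×s → (2.84825,-0.18032) → (2.85,-0.18)
v3: (5,0) → rotate → (-1.27828,4.83384) → ×s → (-1.15365,4.36254) → (-1.15,4.36)
v4: (5,1.5) → rotate → (-2.72843,4.45035) → ×s → (-2.46241,4.01644) → (-2.46,4.02)
v5: (-0.5,4) → rotate → (-3.73924,-1.50601) → ×s → (-3.37467,-1.35917) → (-3.37,-1.36)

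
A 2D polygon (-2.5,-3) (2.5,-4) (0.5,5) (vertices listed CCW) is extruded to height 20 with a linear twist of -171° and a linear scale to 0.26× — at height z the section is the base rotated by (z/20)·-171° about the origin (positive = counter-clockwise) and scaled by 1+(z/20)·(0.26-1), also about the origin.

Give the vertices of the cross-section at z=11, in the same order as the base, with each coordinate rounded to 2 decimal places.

Cross-section at z=11: (-1.67,1.60) (-2.47,-1.31) (2.94,-0.51)

t = z/height = 11/20 = 0.55
s = 1 + (scale-1)·z/height = 1 + (0.26-1)·11/20 = 0.593000
θ = twist·z/height = -171°·11/20 = -94.0500° = -1.641482 rad
cos θ = -0.070627, sin θ = -0.997503 (intermediates below are computed at full precision and shown rounded to 5 d.p.)
v1: (-2.5,-3) → rotate → (-2.81594,2.70564) → ×s → (-1.66985,1.60444) → (-1.67,1.60)
v2: (2.5,-4) → rotate → (-4.16658,-2.21125) → ×s → (-2.47078,-1.31127) → (-2.47,-1.31)
v3: (0.5,5) → rotate → (4.95220,-0.85189) → ×s → (2.93665,-0.50517) → (2.94,-0.51)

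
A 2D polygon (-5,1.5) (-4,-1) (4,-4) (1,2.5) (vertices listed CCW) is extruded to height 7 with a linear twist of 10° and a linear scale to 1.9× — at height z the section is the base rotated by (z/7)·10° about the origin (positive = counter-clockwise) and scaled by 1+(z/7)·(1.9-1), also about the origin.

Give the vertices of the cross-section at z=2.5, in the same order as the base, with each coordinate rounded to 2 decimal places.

t = z/height = 2.5/7 = 0.357143
s = 1 + (scale-1)·z/height = 1 + (1.9-1)·2.5/7 = 1.321429
θ = twist·z/height = 10°·2.5/7 = 3.5714° = 0.062333 rad
cos θ = 0.998058, sin θ = 0.062293 (intermediates below are computed at full precision and shown rounded to 5 d.p.)
v1: (-5,1.5) → rotate → (-5.08373,1.18562) → ×s → (-6.71778,1.56672) → (-6.72,1.57)
v2: (-4,-1) → rotate → (-3.92994,-1.24723) → ×s → (-5.19313,-1.64812) → (-5.19,-1.65)
v3: (4,-4) → rotate → (4.24140,-3.74306) → ×s → (5.60471,-4.94619) → (5.60,-4.95)
v4: (1,2.5) → rotate → (0.84233,2.55744) → ×s → (1.11307,3.37947) → (1.11,3.38)

Cross-section at z=2.5: (-6.72,1.57) (-5.19,-1.65) (5.60,-4.95) (1.11,3.38)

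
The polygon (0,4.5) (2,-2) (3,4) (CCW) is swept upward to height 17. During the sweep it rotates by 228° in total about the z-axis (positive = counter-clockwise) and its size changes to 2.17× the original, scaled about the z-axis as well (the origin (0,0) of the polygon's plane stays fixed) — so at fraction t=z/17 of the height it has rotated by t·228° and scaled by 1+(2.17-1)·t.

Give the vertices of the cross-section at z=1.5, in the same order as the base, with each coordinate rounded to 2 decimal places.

t = z/height = 1.5/17 = 0.0882353
s = 1 + (scale-1)·z/height = 1 + (2.17-1)·1.5/17 = 1.103235
θ = twist·z/height = 228°·1.5/17 = 20.1176° = 0.351119 rad
cos θ = 0.938988, sin θ = 0.343949 (intermediates below are computed at full precision and shown rounded to 5 d.p.)
v1: (0,4.5) → rotate → (-1.54777,4.22545) → ×s → (-1.70755,4.66166) → (-1.71,4.66)
v2: (2,-2) → rotate → (2.56587,-1.19008) → ×s → (2.83076,-1.31294) → (2.83,-1.31)
v3: (3,4) → rotate → (1.44117,4.78780) → ×s → (1.58995,5.28207) → (1.59,5.28)

Cross-section at z=1.5: (-1.71,4.66) (2.83,-1.31) (1.59,5.28)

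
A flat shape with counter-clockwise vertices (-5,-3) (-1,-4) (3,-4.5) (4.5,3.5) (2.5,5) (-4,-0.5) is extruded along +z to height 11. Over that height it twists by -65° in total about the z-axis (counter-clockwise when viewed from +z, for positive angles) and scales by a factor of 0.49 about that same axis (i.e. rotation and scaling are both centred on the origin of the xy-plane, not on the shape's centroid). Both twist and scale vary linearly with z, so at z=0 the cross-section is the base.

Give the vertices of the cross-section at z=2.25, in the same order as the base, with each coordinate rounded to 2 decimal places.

t = z/height = 2.25/11 = 0.204545
s = 1 + (scale-1)·z/height = 1 + (0.49-1)·2.25/11 = 0.895682
θ = twist·z/height = -65°·2.25/11 = -13.2955° = -0.232049 rad
cos θ = 0.973197, sin θ = -0.229973 (intermediates below are computed at full precision and shown rounded to 5 d.p.)
v1: (-5,-3) → rotate → (-5.55590,-1.76973) → ×s → (-4.97632,-1.58511) → (-4.98,-1.59)
v2: (-1,-4) → rotate → (-1.89309,-3.66282) → ×s → (-1.69560,-3.28072) → (-1.70,-3.28)
v3: (3,-4.5) → rotate → (1.88471,-5.06930) → ×s → (1.68810,-4.54048) → (1.69,-4.54)
v4: (4.5,3.5) → rotate → (5.18429,2.37131) → ×s → (4.64348,2.12394) → (4.64,2.12)
v5: (2.5,5) → rotate → (3.58286,4.29105) → ×s → (3.20910,3.84342) → (3.21,3.84)
v6: (-4,-0.5) → rotate → (-4.00777,0.43329) → ×s → (-3.58969,0.38809) → (-3.59,0.39)

Cross-section at z=2.25: (-4.98,-1.59) (-1.70,-3.28) (1.69,-4.54) (4.64,2.12) (3.21,3.84) (-3.59,0.39)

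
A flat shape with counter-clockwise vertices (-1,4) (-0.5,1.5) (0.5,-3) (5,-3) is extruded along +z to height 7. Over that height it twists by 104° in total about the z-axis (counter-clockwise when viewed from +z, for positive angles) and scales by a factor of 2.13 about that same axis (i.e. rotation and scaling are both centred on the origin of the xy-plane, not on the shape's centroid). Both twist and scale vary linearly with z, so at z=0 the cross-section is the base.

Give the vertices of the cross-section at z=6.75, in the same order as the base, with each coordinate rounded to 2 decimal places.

t = z/height = 6.75/7 = 0.964286
s = 1 + (scale-1)·z/height = 1 + (2.13-1)·6.75/7 = 2.089643
θ = twist·z/height = 104°·6.75/7 = 100.2857° = 1.750316 rad
cos θ = -0.178557, sin θ = 0.983930 (intermediates below are computed at full precision and shown rounded to 5 d.p.)
v1: (-1,4) → rotate → (-3.75716,-1.69816) → ×s → (-7.85113,-3.54854) → (-7.85,-3.55)
v2: (-0.5,1.5) → rotate → (-1.38662,-0.75980) → ×s → (-2.89753,-1.58771) → (-2.90,-1.59)
v3: (0.5,-3) → rotate → (2.86251,1.02764) → ×s → (5.98162,2.14739) → (5.98,2.15)
v4: (5,-3) → rotate → (2.05900,5.45532) → ×s → (4.30258,11.39967) → (4.30,11.40)

Cross-section at z=6.75: (-7.85,-3.55) (-2.90,-1.59) (5.98,2.15) (4.30,11.40)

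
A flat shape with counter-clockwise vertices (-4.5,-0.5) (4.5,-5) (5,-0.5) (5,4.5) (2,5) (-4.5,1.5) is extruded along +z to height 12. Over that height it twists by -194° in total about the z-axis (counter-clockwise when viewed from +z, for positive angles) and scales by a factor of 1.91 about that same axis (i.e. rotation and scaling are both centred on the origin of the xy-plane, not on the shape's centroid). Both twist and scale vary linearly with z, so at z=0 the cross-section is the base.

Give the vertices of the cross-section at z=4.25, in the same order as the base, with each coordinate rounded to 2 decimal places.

Cross-section at z=4.25: (-2.78,5.30) (-4.00,-7.94) (1.78,-6.40) (7.94,-4.00) (7.12,-0.06) (-0.31,6.26)

t = z/height = 4.25/12 = 0.354167
s = 1 + (scale-1)·z/height = 1 + (1.91-1)·4.25/12 = 1.322292
θ = twist·z/height = -194°·4.25/12 = -68.7083° = -1.199187 rad
cos θ = 0.363116, sin θ = -0.931744 (intermediates below are computed at full precision and shown rounded to 5 d.p.)
v1: (-4.5,-0.5) → rotate → (-2.09989,4.01129) → ×s → (-2.77667,5.30410) → (-2.78,5.30)
v2: (4.5,-5) → rotate → (-3.02470,-6.00843) → ×s → (-3.99953,-7.94489) → (-4.00,-7.94)
v3: (5,-0.5) → rotate → (1.34971,-4.84028) → ×s → (1.78471,-6.40026) → (1.78,-6.40)
v4: (5,4.5) → rotate → (6.00843,-3.02470) → ×s → (7.94489,-3.99953) → (7.94,-4.00)
v5: (2,5) → rotate → (5.38495,-0.04791) → ×s → (7.12048,-0.06335) → (7.12,-0.06)
v6: (-4.5,1.5) → rotate → (-0.23640,4.73752) → ×s → (-0.31260,6.26439) → (-0.31,6.26)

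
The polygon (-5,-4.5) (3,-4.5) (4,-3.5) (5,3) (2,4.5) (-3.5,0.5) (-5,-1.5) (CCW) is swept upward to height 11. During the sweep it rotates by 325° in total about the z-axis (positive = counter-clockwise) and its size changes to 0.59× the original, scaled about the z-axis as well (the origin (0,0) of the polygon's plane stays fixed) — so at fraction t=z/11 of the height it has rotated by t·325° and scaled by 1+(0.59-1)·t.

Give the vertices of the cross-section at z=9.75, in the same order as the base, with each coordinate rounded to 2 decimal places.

Cross-section at z=9.75: (-3.71,2.14) (-2.13,-2.70) (-1.33,-3.11) (2.80,-2.43) (3.12,-0.32) (-0.39,2.22) (-1.89,2.73)

t = z/height = 9.75/11 = 0.886364
s = 1 + (scale-1)·z/height = 1 + (0.59-1)·9.75/11 = 0.636591
θ = twist·z/height = 325°·9.75/11 = 288.0682° = 5.027738 rad
cos θ = 0.310149, sin θ = -0.950688 (intermediates below are computed at full precision and shown rounded to 5 d.p.)
v1: (-5,-4.5) → rotate → (-5.82884,3.35777) → ×s → (-3.71059,2.13753) → (-3.71,2.14)
v2: (3,-4.5) → rotate → (-3.34765,-4.24773) → ×s → (-2.13108,-2.70407) → (-2.13,-2.70)
v3: (4,-3.5) → rotate → (-2.08681,-4.88827) → ×s → (-1.32845,-3.11183) → (-1.33,-3.11)
v4: (5,3) → rotate → (4.40281,-3.82299) → ×s → (2.80279,-2.43368) → (2.80,-2.43)
v5: (2,4.5) → rotate → (4.89839,-0.50571) → ×s → (3.11827,-0.32193) → (3.12,-0.32)
v6: (-3.5,0.5) → rotate → (-0.61018,3.48248) → ×s → (-0.38843,2.21692) → (-0.39,2.22)
v7: (-5,-1.5) → rotate → (-2.97677,4.28822) → ×s → (-1.89499,2.72984) → (-1.89,2.73)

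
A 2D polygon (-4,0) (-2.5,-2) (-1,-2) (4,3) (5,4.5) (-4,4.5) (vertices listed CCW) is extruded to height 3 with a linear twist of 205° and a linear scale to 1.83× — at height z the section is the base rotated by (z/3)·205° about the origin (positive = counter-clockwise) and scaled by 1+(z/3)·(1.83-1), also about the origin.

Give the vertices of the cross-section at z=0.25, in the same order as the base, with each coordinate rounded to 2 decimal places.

t = z/height = 0.25/3 = 0.0833333
s = 1 + (scale-1)·z/height = 1 + (1.83-1)·0.25/3 = 1.069167
θ = twist·z/height = 205°·0.25/3 = 17.0833° = 0.298160 rad
cos θ = 0.955879, sin θ = 0.293762 (intermediates below are computed at full precision and shown rounded to 5 d.p.)
v1: (-4,0) → rotate → (-3.82351,-1.17505) → ×s → (-4.08797,-1.25632) → (-4.09,-1.26)
v2: (-2.5,-2) → rotate → (-1.80217,-2.64616) → ×s → (-1.92682,-2.82919) → (-1.93,-2.83)
v3: (-1,-2) → rotate → (-0.36835,-2.20552) → ×s → (-0.39383,-2.35807) → (-0.39,-2.36)
v4: (4,3) → rotate → (2.94223,4.04268) → ×s → (3.14573,4.32230) → (3.15,4.32)
v5: (5,4.5) → rotate → (3.45746,5.77026) → ×s → (3.69660,6.16937) → (3.70,6.17)
v6: (-4,4.5) → rotate → (-5.14544,3.12640) → ×s → (-5.50134,3.34265) → (-5.50,3.34)

Cross-section at z=0.25: (-4.09,-1.26) (-1.93,-2.83) (-0.39,-2.36) (3.15,4.32) (3.70,6.17) (-5.50,3.34)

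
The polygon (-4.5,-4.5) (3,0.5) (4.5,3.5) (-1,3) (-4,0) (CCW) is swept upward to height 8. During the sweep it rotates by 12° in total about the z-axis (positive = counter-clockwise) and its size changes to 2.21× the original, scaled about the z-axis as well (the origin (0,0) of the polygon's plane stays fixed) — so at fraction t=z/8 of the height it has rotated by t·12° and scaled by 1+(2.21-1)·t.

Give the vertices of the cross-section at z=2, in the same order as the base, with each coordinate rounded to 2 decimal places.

t = z/height = 2/8 = 0.25
s = 1 + (scale-1)·z/height = 1 + (2.21-1)·2/8 = 1.302500
θ = twist·z/height = 12°·2/8 = 3.0000° = 0.052360 rad
cos θ = 0.998630, sin θ = 0.052336 (intermediates below are computed at full precision and shown rounded to 5 d.p.)
v1: (-4.5,-4.5) → rotate → (-4.25832,-4.72934) → ×s → (-5.54646,-6.15997) → (-5.55,-6.16)
v2: (3,0.5) → rotate → (2.96972,0.65632) → ×s → (3.86806,0.85486) → (3.87,0.85)
v3: (4.5,3.5) → rotate → (4.31066,3.73072) → ×s → (5.61463,4.85926) → (5.61,4.86)
v4: (-1,3) → rotate → (-1.15564,2.94355) → ×s → (-1.50522,3.83398) → (-1.51,3.83)
v5: (-4,0) → rotate → (-3.99452,-0.20934) → ×s → (-5.20286,-0.27267) → (-5.20,-0.27)

Cross-section at z=2: (-5.55,-6.16) (3.87,0.85) (5.61,4.86) (-1.51,3.83) (-5.20,-0.27)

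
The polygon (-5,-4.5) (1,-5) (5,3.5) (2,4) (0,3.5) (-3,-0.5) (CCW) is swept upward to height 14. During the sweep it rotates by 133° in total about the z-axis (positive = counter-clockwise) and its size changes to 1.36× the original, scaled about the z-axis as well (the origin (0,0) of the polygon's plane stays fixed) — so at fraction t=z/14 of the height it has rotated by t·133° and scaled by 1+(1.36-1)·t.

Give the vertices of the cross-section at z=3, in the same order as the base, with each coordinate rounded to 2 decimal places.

Cross-section at z=3: (-2.42,-6.83) (3.52,-4.22) (2.93,5.88) (-0.16,4.81) (-1.80,3.31) (-2.58,-2.02)

t = z/height = 3/14 = 0.214286
s = 1 + (scale-1)·z/height = 1 + (1.36-1)·3/14 = 1.077143
θ = twist·z/height = 133°·3/14 = 28.5000° = 0.497419 rad
cos θ = 0.878817, sin θ = 0.477159 (intermediates below are computed at full precision and shown rounded to 5 d.p.)
v1: (-5,-4.5) → rotate → (-2.24687,-6.34047) → ×s → (-2.42020,-6.82959) → (-2.42,-6.83)
v2: (1,-5) → rotate → (3.26461,-3.91693) → ×s → (3.51645,-4.21909) → (3.52,-4.22)
v3: (5,3.5) → rotate → (2.72403,5.46165) → ×s → (2.93417,5.88298) → (2.93,5.88)
v4: (2,4) → rotate → (-0.15100,4.46959) → ×s → (-0.16265,4.81438) → (-0.16,4.81)
v5: (0,3.5) → rotate → (-1.67006,3.07586) → ×s → (-1.79889,3.31314) → (-1.80,3.31)
v6: (-3,-0.5) → rotate → (-2.39787,-1.87088) → ×s → (-2.58285,-2.01521) → (-2.58,-2.02)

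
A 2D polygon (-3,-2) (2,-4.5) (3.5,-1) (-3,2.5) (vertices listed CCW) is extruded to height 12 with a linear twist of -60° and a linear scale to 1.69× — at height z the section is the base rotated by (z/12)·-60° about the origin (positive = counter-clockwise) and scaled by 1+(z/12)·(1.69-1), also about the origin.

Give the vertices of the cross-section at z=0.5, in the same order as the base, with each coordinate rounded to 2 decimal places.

t = z/height = 0.5/12 = 0.0416667
s = 1 + (scale-1)·z/height = 1 + (1.69-1)·0.5/12 = 1.028750
θ = twist·z/height = -60°·0.5/12 = -2.5000° = -0.043633 rad
cos θ = 0.999048, sin θ = -0.043619 (intermediates below are computed at full precision and shown rounded to 5 d.p.)
v1: (-3,-2) → rotate → (-3.08438,-1.86724) → ×s → (-3.17306,-1.92092) → (-3.17,-1.92)
v2: (2,-4.5) → rotate → (1.80181,-4.58296) → ×s → (1.85361,-4.71472) → (1.85,-4.71)
v3: (3.5,-1) → rotate → (3.45305,-1.15172) → ×s → (3.55232,-1.18483) → (3.55,-1.18)
v4: (-3,2.5) → rotate → (-2.88810,2.62848) → ×s → (-2.97113,2.70405) → (-2.97,2.70)

Cross-section at z=0.5: (-3.17,-1.92) (1.85,-4.71) (3.55,-1.18) (-2.97,2.70)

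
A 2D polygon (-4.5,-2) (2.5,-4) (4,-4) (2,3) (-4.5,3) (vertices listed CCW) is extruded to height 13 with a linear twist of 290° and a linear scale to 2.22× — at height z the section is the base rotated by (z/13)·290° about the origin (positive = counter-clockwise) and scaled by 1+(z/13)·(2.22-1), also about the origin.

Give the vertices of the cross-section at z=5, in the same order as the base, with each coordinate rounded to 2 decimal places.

Cross-section at z=5: (5.16,-5.07) (4.12,5.57) (3.31,7.62) (-5.18,1.12) (-1.67,-7.77)

t = z/height = 5/13 = 0.384615
s = 1 + (scale-1)·z/height = 1 + (2.22-1)·5/13 = 1.469231
θ = twist·z/height = 290°·5/13 = 111.5385° = 1.946713 rad
cos θ = -0.367126, sin θ = 0.930171 (intermediates below are computed at full precision and shown rounded to 5 d.p.)
v1: (-4.5,-2) → rotate → (3.51241,-3.45152) → ×s → (5.16054,-5.07108) → (5.16,-5.07)
v2: (2.5,-4) → rotate → (2.80287,3.79393) → ×s → (4.11806,5.57416) → (4.12,5.57)
v3: (4,-4) → rotate → (2.25218,5.18919) → ×s → (3.30898,7.62411) → (3.31,7.62)
v4: (2,3) → rotate → (-3.52477,0.75897) → ×s → (-5.17869,1.11510) → (-5.18,1.12)
v5: (-4.5,3) → rotate → (-1.13845,-5.28715) → ×s → (-1.67264,-7.76804) → (-1.67,-7.77)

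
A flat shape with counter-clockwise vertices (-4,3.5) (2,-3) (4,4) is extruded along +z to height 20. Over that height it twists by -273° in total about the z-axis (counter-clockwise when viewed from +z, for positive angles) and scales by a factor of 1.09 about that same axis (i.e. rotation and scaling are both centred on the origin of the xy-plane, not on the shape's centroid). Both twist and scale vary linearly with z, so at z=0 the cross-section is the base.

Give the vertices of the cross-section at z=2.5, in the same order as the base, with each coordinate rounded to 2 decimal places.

t = z/height = 2.5/20 = 0.125
s = 1 + (scale-1)·z/height = 1 + (1.09-1)·2.5/20 = 1.011250
θ = twist·z/height = -273°·2.5/20 = -34.1250° = -0.595594 rad
cos θ = 0.827816, sin θ = -0.561000 (intermediates below are computed at full precision and shown rounded to 5 d.p.)
v1: (-4,3.5) → rotate → (-1.34776,5.14136) → ×s → (-1.36292,5.19920) → (-1.36,5.20)
v2: (2,-3) → rotate → (-0.02737,-3.60545) → ×s → (-0.02768,-3.64601) → (-0.03,-3.65)
v3: (4,4) → rotate → (5.55526,1.06726) → ×s → (5.61776,1.07927) → (5.62,1.08)

Cross-section at z=2.5: (-1.36,5.20) (-0.03,-3.65) (5.62,1.08)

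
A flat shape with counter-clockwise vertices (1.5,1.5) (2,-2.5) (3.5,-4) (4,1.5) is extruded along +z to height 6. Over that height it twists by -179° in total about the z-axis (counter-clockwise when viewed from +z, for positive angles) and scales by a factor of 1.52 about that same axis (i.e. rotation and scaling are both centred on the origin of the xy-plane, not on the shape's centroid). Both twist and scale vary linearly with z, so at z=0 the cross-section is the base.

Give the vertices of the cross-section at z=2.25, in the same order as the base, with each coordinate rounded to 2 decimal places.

Cross-section at z=2.25: (2.35,-0.95) (-1.82,-3.36) (-2.78,-5.71) (3.51,-3.71)

t = z/height = 2.25/6 = 0.375
s = 1 + (scale-1)·z/height = 1 + (1.52-1)·2.25/6 = 1.195000
θ = twist·z/height = -179°·2.25/6 = -67.1250° = -1.171552 rad
cos θ = 0.388722, sin θ = -0.921355 (intermediates below are computed at full precision and shown rounded to 5 d.p.)
v1: (1.5,1.5) → rotate → (1.96512,-0.79895) → ×s → (2.34831,-0.95474) → (2.35,-0.95)
v2: (2,-2.5) → rotate → (-1.52594,-2.81452) → ×s → (-1.82350,-3.36335) → (-1.82,-3.36)
v3: (3.5,-4) → rotate → (-2.32489,-4.77963) → ×s → (-2.77825,-5.71166) → (-2.78,-5.71)
v4: (4,1.5) → rotate → (2.93692,-3.10234) → ×s → (3.50962,-3.70729) → (3.51,-3.71)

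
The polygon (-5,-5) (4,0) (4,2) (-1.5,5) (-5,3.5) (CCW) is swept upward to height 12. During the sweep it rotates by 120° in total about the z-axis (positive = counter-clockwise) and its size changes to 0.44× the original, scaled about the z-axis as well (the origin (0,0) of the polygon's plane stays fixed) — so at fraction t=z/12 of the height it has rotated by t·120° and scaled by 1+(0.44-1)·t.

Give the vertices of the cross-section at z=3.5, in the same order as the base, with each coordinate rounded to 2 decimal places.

t = z/height = 3.5/12 = 0.291667
s = 1 + (scale-1)·z/height = 1 + (0.44-1)·3.5/12 = 0.836667
θ = twist·z/height = 120°·3.5/12 = 35.0000° = 0.610865 rad
cos θ = 0.819152, sin θ = 0.573576 (intermediates below are computed at full precision and shown rounded to 5 d.p.)
v1: (-5,-5) → rotate → (-1.22788,-6.96364) → ×s → (-1.02732,-5.82625) → (-1.03,-5.83)
v2: (4,0) → rotate → (3.27661,2.29431) → ×s → (2.74143,1.91957) → (2.74,1.92)
v3: (4,2) → rotate → (2.12946,3.93261) → ×s → (1.78164,3.29028) → (1.78,3.29)
v4: (-1.5,5) → rotate → (-4.09661,3.23540) → ×s → (-3.42750,2.70695) → (-3.43,2.71)
v5: (-5,3.5) → rotate → (-6.10328,-0.00085) → ×s → (-5.10641,-0.00071) → (-5.11,0.00)

Cross-section at z=3.5: (-1.03,-5.83) (2.74,1.92) (1.78,3.29) (-3.43,2.71) (-5.11,0.00)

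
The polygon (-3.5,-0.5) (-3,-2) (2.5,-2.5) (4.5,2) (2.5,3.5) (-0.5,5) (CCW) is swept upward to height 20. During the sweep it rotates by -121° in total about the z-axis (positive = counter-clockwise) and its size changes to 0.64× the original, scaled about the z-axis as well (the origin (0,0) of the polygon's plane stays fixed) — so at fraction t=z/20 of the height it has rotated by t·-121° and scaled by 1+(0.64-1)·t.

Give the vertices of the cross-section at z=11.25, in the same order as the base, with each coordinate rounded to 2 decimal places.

Cross-section at z=11.25: (-1.41,2.44) (-2.37,1.62) (-1.10,-2.59) (2.82,-2.73) (3.33,-0.81) (3.55,1.86)

t = z/height = 11.25/20 = 0.5625
s = 1 + (scale-1)·z/height = 1 + (0.64-1)·11.25/20 = 0.797500
θ = twist·z/height = -121°·11.25/20 = -68.0625° = -1.187915 rad
cos θ = 0.373595, sin θ = -0.927592 (intermediates below are computed at full precision and shown rounded to 5 d.p.)
v1: (-3.5,-0.5) → rotate → (-1.77138,3.05977) → ×s → (-1.41267,2.44017) → (-1.41,2.44)
v2: (-3,-2) → rotate → (-2.97597,2.03559) → ×s → (-2.37334,1.62338) → (-2.37,1.62)
v3: (2.5,-2.5) → rotate → (-1.38499,-3.25297) → ×s → (-1.10453,-2.59424) → (-1.10,-2.59)
v4: (4.5,2) → rotate → (3.53636,-3.42697) → ×s → (2.82025,-2.73301) → (2.82,-2.73)
v5: (2.5,3.5) → rotate → (4.18056,-1.01140) → ×s → (3.33400,-0.80659) → (3.33,-0.81)
v6: (-0.5,5) → rotate → (4.45116,2.33177) → ×s → (3.54980,1.85959) → (3.55,1.86)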